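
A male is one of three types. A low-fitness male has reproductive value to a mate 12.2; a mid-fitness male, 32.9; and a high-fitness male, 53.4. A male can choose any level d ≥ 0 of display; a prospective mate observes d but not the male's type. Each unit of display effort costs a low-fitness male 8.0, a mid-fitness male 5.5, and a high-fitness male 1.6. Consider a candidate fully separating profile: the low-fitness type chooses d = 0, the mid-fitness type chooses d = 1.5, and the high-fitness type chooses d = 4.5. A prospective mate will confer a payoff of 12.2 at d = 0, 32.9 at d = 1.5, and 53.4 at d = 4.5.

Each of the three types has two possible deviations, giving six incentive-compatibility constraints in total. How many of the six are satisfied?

High-fitness (own payoff 53.4 − 1.6×4.5 = 46.2): to d=0 gives 12.2 → no gain ✓; to d=1.5 gives 32.9 − 1.6×1.5 = 30.5 → no gain ✓.
Low-fitness (own payoff 12.2): to d=1.5 gives 32.9 − 8.0×1.5 = 20.9 → profitable ✗; to d=4.5 gives 53.4 − 8.0×4.5 = 17.4 → profitable ✗.
Mid-fitness (own payoff 32.9 − 5.5×1.5 = 24.65): to d=0 gives 12.2 → no gain ✓; to d=4.5 gives 53.4 − 5.5×4.5 = 28.65 → profitable ✗.
3 of the 6 constraints hold; not an equilibrium.

3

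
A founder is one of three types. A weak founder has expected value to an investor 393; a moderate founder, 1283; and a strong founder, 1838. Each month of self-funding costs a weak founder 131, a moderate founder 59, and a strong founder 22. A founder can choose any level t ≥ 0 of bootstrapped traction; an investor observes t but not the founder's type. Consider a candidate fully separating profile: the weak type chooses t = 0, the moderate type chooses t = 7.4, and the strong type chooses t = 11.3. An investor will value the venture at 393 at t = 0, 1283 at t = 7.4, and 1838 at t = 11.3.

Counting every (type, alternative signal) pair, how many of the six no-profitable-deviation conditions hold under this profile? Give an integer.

5

Moderate (own payoff 1283 − 59×7.4 = 846.4): to t=0 gives 393 → no gain ✓; to t=11.3 gives 1838 − 59×11.3 = 1171.3 → profitable ✗.
Weak (own payoff 393): to t=7.4 gives 1283 − 131×7.4 = 313.6 → no gain ✓; to t=11.3 gives 1838 − 131×11.3 = 357.7 → no gain ✓.
Strong (own payoff 1838 − 22×11.3 = 1589.4): to t=0 gives 393 → no gain ✓; to t=7.4 gives 1283 − 22×7.4 = 1120.2 → no gain ✓.
5 of the 6 constraints hold; not an equilibrium.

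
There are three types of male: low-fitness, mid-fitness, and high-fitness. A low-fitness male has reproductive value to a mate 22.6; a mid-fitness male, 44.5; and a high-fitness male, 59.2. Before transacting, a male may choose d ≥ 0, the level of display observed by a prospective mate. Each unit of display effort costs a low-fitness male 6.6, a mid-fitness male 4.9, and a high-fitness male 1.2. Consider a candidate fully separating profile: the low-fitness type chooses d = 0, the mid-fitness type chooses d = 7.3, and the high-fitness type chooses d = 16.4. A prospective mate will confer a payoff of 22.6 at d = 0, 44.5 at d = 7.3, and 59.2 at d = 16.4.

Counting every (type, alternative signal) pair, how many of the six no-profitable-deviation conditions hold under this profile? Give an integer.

High-fitness (own payoff 59.2 − 1.2×16.4 = 39.52): to d=0 gives 22.6 → no gain ✓; to d=7.3 gives 44.5 − 1.2×7.3 = 35.74 → no gain ✓.
Mid-fitness (own payoff 44.5 − 4.9×7.3 = 8.73): to d=0 gives 22.6 → profitable ✗; to d=16.4 gives 59.2 − 4.9×16.4 = -21.16 → no gain ✓.
Low-fitness (own payoff 22.6): to d=7.3 gives 44.5 − 6.6×7.3 = -3.68 → no gain ✓; to d=16.4 gives 59.2 − 6.6×16.4 = -49.04 → no gain ✓.
5 of the 6 constraints hold; not an equilibrium.

5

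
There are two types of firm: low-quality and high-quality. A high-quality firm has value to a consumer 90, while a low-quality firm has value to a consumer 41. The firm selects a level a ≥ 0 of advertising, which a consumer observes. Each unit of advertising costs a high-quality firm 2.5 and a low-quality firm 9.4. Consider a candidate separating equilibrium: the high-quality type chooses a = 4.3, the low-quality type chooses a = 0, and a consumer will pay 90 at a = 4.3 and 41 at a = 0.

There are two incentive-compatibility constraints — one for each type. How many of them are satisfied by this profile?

High-quality type: signal → 90 − 2.5 × 4.3 = 79.25; deviate to 0 → 41. IC holds (79.25 ≥ 41).
Low-quality type: stay at 0 → 41; mimic → 90 − 9.4 × 4.3 = 49.58. IC fails (41 < 49.58).
1 of 2 constraints hold, so this profile is not an equilibrium.

1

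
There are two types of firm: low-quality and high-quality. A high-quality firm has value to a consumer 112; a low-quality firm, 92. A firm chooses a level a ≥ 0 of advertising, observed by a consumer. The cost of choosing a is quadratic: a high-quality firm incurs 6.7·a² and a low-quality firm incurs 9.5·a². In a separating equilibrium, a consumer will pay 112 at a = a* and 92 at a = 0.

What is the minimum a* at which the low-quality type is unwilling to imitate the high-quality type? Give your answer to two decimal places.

The low-quality type at a = 0 receives 92; imitating at a* yields 112 − 9.5·a*².
Indifference: 92 = 112 − 9.5·a*², so a*² = (112 − 92) / 9.5 ≈ 2.1053.
a* = √2.1053 ≈ 1.45.

1.45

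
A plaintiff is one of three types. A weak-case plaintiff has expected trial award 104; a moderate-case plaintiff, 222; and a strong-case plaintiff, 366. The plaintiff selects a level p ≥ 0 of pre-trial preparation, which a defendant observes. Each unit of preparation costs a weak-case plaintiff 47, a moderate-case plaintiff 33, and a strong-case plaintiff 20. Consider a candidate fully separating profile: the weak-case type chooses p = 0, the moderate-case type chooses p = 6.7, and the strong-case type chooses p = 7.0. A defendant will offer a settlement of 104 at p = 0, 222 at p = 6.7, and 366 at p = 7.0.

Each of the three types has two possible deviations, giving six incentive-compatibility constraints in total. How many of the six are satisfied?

Strong-case (own payoff 366 − 20×7.0 = 226): to p=0 gives 104 → no gain ✓; to p=6.7 gives 222 − 20×6.7 = 88 → no gain ✓.
Weak-case (own payoff 104): to p=6.7 gives 222 − 47×6.7 = -92.9 → no gain ✓; to p=7.0 gives 366 − 47×7.0 = 37 → no gain ✓.
Moderate-case (own payoff 222 − 33×6.7 = 0.9): to p=0 gives 104 → profitable ✗; to p=7.0 gives 366 − 33×7.0 = 135 → profitable ✗.
4 of the 6 constraints hold; not an equilibrium.

4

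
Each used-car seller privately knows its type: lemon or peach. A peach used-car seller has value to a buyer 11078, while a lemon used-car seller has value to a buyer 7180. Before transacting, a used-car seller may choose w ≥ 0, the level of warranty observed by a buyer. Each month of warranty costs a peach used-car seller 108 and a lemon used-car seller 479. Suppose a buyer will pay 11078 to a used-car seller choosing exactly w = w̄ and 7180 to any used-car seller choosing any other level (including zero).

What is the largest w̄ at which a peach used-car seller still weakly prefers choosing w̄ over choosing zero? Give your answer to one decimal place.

Choosing w̄ yields the peach type 11078 − 108·w̄; choosing zero yields 7180.
The peach type is indifferent at 11078 − 108·w̄ = 7180, i.e. w̄ = (11078 − 7180) / 108 ≈ 36.1.
For any w̄ above 36.1 the peach type would rather pool at zero, so separation collapses.

36.1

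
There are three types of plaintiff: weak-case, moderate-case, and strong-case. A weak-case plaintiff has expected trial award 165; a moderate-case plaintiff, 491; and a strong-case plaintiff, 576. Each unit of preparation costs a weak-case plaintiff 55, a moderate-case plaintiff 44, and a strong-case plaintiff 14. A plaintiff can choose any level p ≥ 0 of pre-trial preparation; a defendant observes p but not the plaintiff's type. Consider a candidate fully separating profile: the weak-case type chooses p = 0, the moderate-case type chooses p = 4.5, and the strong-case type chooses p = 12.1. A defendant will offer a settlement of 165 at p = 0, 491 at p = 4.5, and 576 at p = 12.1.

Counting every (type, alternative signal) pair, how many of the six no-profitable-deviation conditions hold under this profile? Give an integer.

4

Strong-case (own payoff 576 − 14×12.1 = 406.6): to p=0 gives 165 → no gain ✓; to p=4.5 gives 491 − 14×4.5 = 428 → profitable ✗.
Moderate-case (own payoff 491 − 44×4.5 = 293): to p=0 gives 165 → no gain ✓; to p=12.1 gives 576 − 44×12.1 = 43.6 → no gain ✓.
Weak-case (own payoff 165): to p=4.5 gives 491 − 55×4.5 = 243.5 → profitable ✗; to p=12.1 gives 576 − 55×12.1 = -89.5 → no gain ✓.
4 of the 6 constraints hold; not an equilibrium.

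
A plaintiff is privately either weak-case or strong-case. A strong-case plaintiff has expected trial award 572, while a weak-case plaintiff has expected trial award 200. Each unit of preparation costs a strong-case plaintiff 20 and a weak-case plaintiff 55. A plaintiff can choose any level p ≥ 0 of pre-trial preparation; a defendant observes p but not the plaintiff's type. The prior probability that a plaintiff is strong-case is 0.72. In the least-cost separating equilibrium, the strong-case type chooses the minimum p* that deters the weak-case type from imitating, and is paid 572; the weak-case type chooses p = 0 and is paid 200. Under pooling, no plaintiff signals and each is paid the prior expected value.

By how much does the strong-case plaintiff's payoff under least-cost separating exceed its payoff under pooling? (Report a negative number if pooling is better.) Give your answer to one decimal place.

Least-cost separating signal: p* solves 200 = 572 − 55·p*, so p* = (572 − 200)/55 ≈ 6.7636.
Strong-case type's separating payoff: 572 − 20 × p* = 572 − 20 × (572 − 200)/55 = 572 − 7440/55 ≈ 436.727.
Pooling payoff: 0.72 × 572 + 0.28 × 200 = 467.84.
Difference: 436.727 − 467.84 = -31.113, i.e. -31.1 to one decimal place.
The strong-case type would prefer the pooling outcome.

-31.1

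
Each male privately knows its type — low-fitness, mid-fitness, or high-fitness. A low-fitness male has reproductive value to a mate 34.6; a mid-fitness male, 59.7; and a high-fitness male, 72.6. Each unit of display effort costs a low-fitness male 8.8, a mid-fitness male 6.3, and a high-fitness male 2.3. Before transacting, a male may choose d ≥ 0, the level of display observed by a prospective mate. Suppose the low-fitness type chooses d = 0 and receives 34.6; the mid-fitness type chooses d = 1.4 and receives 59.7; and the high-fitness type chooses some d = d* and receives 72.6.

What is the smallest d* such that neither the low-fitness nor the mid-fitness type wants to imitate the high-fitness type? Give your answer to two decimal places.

4.32

Low-fitness type (on-path payoff 34.6) won't mimic when 34.6 ≥ 72.6 − 8.8·d*, i.e. d* ≥ 4.32.
Mid-fitness type (on-path payoff 59.7 − 6.3×1.4 = 50.88) won't mimic when 50.88 ≥ 72.6 − 6.3·d*, i.e. d* ≥ 3.45.
Both must hold, so d* = max(4.32, 3.45) = 4.32. The low-fitness type's constraint binds.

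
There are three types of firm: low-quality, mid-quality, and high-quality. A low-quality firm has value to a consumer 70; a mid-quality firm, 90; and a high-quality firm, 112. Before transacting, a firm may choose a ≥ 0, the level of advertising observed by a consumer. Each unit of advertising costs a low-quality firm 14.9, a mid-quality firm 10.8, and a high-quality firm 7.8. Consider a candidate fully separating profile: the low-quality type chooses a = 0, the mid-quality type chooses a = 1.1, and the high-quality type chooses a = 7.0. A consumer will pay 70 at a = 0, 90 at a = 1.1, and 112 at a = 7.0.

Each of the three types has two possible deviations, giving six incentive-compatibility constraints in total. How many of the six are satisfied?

Mid-quality (own payoff 90 − 10.8×1.1 = 78.12): to a=0 gives 70 → no gain ✓; to a=7.0 gives 112 − 10.8×7.0 = 36.4 → no gain ✓.
High-quality (own payoff 112 − 7.8×7.0 = 57.4): to a=0 gives 70 → profitable ✗; to a=1.1 gives 90 − 7.8×1.1 = 81.42 → profitable ✗.
Low-quality (own payoff 70): to a=1.1 gives 90 − 14.9×1.1 = 73.61 → profitable ✗; to a=7.0 gives 112 − 14.9×7.0 = 7.7 → no gain ✓.
3 of the 6 constraints hold; not an equilibrium.

3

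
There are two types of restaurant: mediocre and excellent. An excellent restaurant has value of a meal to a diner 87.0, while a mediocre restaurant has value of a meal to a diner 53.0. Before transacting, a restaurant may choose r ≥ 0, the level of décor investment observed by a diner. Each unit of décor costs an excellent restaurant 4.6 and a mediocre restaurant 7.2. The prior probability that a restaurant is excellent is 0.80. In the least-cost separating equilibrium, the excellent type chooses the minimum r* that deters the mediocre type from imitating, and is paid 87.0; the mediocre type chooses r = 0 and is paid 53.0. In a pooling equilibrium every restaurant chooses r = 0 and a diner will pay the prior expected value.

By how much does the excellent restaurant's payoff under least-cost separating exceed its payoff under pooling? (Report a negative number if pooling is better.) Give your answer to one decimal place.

Least-cost separating signal: r* solves 53.0 = 87.0 − 7.2·r*, so r* = (87.0 − 53.0)/7.2 ≈ 4.7222.
Excellent type's separating payoff: 87.0 − 4.6 × r* = 87.0 − 4.6 × (87.0 − 53.0)/7.2 = 87.0 − 156.4/7.2 ≈ 65.278.
Pooling payoff: 0.80 × 87.0 + 0.20 × 53.0 = 80.2.
Difference: 65.278 − 80.2 = -14.922, i.e. -14.9 to one decimal place.
The excellent type would prefer the pooling outcome.

-14.9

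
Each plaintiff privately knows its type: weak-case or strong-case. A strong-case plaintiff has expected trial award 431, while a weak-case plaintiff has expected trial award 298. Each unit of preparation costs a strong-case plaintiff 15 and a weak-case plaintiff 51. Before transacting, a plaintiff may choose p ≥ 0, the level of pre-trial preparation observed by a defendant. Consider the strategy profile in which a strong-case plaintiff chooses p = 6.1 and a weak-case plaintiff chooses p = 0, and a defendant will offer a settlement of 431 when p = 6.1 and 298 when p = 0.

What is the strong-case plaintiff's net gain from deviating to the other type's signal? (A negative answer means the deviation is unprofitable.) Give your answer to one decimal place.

-41.5

Playing p = 6.1 the strong-case plaintiff receives 431 − 15 × 6.1 = 339.5.
Deviating to p = 0 yields 298 instead.
Gain from deviating: 298 − 339.5 = -41.5.
The gain is negative, so the strong-case type's incentive-compatibility constraint is satisfied.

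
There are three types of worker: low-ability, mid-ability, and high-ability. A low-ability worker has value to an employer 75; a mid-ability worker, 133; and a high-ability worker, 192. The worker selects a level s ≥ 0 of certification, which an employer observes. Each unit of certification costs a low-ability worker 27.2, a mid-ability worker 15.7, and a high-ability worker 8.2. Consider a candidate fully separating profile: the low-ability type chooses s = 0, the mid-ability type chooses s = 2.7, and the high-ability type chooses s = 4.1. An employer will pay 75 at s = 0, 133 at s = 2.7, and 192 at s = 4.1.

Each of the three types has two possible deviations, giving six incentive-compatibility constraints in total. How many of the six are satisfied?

4

Low-ability (own payoff 75): to s=2.7 gives 133 − 27.2×2.7 = 59.56 → no gain ✓; to s=4.1 gives 192 − 27.2×4.1 = 80.48 → profitable ✗.
High-ability (own payoff 192 − 8.2×4.1 = 158.38): to s=0 gives 75 → no gain ✓; to s=2.7 gives 133 − 8.2×2.7 = 110.86 → no gain ✓.
Mid-ability (own payoff 133 − 15.7×2.7 = 90.61): to s=0 gives 75 → no gain ✓; to s=4.1 gives 192 − 15.7×4.1 = 127.63 → profitable ✗.
4 of the 6 constraints hold; not an equilibrium.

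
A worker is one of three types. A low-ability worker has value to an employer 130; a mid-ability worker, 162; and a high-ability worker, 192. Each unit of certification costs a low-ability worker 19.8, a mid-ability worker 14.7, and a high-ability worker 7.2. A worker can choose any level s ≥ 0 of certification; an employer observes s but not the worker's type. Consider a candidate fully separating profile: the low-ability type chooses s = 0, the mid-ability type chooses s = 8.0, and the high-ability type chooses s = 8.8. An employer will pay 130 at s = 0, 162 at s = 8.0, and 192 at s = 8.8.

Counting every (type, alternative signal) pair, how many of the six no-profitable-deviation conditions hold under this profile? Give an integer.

3

High-ability (own payoff 192 − 7.2×8.8 = 128.64): to s=0 gives 130 → profitable ✗; to s=8.0 gives 162 − 7.2×8.0 = 104.4 → no gain ✓.
Mid-ability (own payoff 162 − 14.7×8.0 = 44.4): to s=0 gives 130 → profitable ✗; to s=8.8 gives 192 − 14.7×8.8 = 62.64 → profitable ✗.
Low-ability (own payoff 130): to s=8.0 gives 162 − 19.8×8.0 = 3.6 → no gain ✓; to s=8.8 gives 192 − 19.8×8.8 = 17.76 → no gain ✓.
3 of the 6 constraints hold; not an equilibrium.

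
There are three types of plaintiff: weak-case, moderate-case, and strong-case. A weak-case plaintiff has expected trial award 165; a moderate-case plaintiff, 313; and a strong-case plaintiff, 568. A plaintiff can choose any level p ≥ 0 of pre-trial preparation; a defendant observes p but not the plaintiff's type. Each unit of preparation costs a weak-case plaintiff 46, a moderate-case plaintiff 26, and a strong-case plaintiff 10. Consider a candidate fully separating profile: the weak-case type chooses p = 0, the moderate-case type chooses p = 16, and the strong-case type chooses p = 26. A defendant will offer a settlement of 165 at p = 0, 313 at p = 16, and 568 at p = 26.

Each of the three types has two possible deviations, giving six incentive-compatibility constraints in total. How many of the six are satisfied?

5

Strong-case (own payoff 568 − 10×26 = 308): to p=0 gives 165 → no gain ✓; to p=16 gives 313 − 10×16 = 153 → no gain ✓.
Moderate-case (own payoff 313 − 26×16 = -103): to p=0 gives 165 → profitable ✗; to p=26 gives 568 − 26×26 = -108 → no gain ✓.
Weak-case (own payoff 165): to p=16 gives 313 − 46×16 = -423 → no gain ✓; to p=26 gives 568 − 46×26 = -628 → no gain ✓.
5 of the 6 constraints hold; not an equilibrium.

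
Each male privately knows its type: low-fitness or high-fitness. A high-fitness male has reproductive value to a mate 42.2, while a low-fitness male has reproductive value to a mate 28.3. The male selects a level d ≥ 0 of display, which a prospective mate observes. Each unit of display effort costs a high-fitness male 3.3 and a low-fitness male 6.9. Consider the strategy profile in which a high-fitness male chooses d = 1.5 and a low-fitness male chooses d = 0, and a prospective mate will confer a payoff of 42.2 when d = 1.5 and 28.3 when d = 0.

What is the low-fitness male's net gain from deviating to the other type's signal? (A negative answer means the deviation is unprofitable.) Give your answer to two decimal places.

3.55

Playing d = 0 the low-fitness male receives 28.3.
Deviating to d = 1.5 brings payment 42.2 at cost 6.9 × 1.5 = 10.35, netting 31.85.
Gain from deviating: 31.85 − 28.3 = 3.55.
The gain is positive, so the low-fitness type's incentive-compatibility constraint is violated — this profile is not a separating equilibrium.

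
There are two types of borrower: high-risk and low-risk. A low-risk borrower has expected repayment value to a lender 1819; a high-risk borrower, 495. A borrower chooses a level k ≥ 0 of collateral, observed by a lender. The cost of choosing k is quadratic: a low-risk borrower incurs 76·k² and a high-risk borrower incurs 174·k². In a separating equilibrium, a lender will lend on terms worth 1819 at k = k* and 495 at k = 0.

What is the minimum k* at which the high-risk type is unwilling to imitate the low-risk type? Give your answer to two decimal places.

The high-risk type at k = 0 receives 495; imitating at k* yields 1819 − 174·k*².
Indifference: 495 = 1819 − 174·k*², so k*² = (1819 − 495) / 174 ≈ 7.6092.
k* = √7.6092 ≈ 2.76.

2.76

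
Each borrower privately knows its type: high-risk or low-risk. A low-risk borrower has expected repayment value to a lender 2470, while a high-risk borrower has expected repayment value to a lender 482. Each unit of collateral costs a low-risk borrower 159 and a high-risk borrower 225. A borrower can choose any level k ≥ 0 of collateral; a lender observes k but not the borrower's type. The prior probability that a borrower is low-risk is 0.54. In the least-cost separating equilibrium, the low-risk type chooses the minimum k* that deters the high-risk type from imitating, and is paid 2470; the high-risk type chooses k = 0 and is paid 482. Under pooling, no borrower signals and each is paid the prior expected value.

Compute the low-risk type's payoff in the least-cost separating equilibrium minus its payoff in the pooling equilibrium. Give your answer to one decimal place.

Least-cost separating signal: k* solves 482 = 2470 − 225·k*, so k* = (2470 − 482)/225 ≈ 8.8356.
Low-risk type's separating payoff: 2470 − 159 × k* = 2470 − 159 × (2470 − 482)/225 = 2470 − 316092/225 ≈ 1065.147.
Pooling payoff: 0.54 × 2470 + 0.46 × 482 = 1555.52.
Difference: 1065.147 − 1555.52 = -490.373, i.e. -490.4 to one decimal place.
The low-risk type would prefer the pooling outcome.

-490.4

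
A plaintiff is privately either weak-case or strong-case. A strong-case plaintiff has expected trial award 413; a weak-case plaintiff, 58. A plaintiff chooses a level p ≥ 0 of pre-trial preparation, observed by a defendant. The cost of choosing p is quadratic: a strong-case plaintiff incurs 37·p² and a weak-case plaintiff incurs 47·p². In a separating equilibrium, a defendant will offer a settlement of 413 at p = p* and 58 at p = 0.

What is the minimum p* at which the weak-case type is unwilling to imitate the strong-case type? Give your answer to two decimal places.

The weak-case type at p = 0 receives 58; imitating at p* yields 413 − 47·p*².
Indifference: 58 = 413 − 47·p*², so p*² = (413 − 58) / 47 ≈ 7.5532.
p* = √7.5532 ≈ 2.75.

2.75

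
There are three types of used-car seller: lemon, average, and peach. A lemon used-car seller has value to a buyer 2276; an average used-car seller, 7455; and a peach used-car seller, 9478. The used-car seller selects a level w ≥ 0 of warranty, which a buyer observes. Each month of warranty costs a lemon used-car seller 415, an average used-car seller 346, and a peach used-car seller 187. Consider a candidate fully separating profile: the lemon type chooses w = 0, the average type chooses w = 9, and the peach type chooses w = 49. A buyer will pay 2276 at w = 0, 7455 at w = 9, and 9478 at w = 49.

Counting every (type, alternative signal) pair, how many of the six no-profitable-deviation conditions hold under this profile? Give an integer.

3

Lemon (own payoff 2276): to w=9 gives 7455 − 415×9 = 3720 → profitable ✗; to w=49 gives 9478 − 415×49 = -10857 → no gain ✓.
Average (own payoff 7455 − 346×9 = 4341): to w=0 gives 2276 → no gain ✓; to w=49 gives 9478 − 346×49 = -7476 → no gain ✓.
Peach (own payoff 9478 − 187×49 = 315): to w=0 gives 2276 → profitable ✗; to w=9 gives 7455 − 187×9 = 5772 → profitable ✗.
3 of the 6 constraints hold; not an equilibrium.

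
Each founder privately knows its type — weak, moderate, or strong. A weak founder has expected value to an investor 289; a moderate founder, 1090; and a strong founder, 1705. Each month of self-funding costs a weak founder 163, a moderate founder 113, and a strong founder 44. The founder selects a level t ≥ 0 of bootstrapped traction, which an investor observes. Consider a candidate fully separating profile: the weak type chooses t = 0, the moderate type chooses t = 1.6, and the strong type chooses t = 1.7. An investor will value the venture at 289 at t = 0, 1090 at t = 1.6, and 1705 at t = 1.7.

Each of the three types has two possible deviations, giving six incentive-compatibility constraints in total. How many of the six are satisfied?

Weak (own payoff 289): to t=1.6 gives 1090 − 163×1.6 = 829.2 → profitable ✗; to t=1.7 gives 1705 − 163×1.7 = 1427.9 → profitable ✗.
Moderate (own payoff 1090 − 113×1.6 = 909.2): to t=0 gives 289 → no gain ✓; to t=1.7 gives 1705 − 113×1.7 = 1512.9 → profitable ✗.
Strong (own payoff 1705 − 44×1.7 = 1630.2): to t=0 gives 289 → no gain ✓; to t=1.6 gives 1090 − 44×1.6 = 1019.6 → no gain ✓.
3 of the 6 constraints hold; not an equilibrium.

3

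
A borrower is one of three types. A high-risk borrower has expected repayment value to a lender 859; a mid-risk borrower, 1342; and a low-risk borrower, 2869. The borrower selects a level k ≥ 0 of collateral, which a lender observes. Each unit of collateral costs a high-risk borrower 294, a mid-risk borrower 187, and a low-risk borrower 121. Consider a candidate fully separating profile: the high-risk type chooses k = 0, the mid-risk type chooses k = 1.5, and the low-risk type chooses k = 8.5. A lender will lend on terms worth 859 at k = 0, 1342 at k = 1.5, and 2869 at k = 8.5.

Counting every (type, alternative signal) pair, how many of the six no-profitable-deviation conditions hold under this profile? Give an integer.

Mid-risk (own payoff 1342 − 187×1.5 = 1061.5): to k=0 gives 859 → no gain ✓; to k=8.5 gives 2869 − 187×8.5 = 1279.5 → profitable ✗.
Low-risk (own payoff 2869 − 121×8.5 = 1840.5): to k=0 gives 859 → no gain ✓; to k=1.5 gives 1342 − 121×1.5 = 1160.5 → no gain ✓.
High-risk (own payoff 859): to k=1.5 gives 1342 − 294×1.5 = 901 → profitable ✗; to k=8.5 gives 2869 − 294×8.5 = 370 → no gain ✓.
4 of the 6 constraints hold; not an equilibrium.

4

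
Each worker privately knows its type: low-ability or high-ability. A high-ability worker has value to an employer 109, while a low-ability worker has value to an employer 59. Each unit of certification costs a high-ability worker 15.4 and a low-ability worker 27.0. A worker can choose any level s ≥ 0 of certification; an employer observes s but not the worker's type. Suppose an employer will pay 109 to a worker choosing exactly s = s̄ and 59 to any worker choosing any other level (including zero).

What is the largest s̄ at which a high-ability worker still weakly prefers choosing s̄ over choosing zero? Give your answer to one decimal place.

3.2

Choosing s̄ yields the high-ability type 109 − 15.4·s̄; choosing zero yields 59.
The high-ability type is indifferent at 109 − 15.4·s̄ = 59, i.e. s̄ = (109 − 59) / 15.4 ≈ 3.2.
For any s̄ above 3.2 the high-ability type would rather pool at zero, so separation collapses.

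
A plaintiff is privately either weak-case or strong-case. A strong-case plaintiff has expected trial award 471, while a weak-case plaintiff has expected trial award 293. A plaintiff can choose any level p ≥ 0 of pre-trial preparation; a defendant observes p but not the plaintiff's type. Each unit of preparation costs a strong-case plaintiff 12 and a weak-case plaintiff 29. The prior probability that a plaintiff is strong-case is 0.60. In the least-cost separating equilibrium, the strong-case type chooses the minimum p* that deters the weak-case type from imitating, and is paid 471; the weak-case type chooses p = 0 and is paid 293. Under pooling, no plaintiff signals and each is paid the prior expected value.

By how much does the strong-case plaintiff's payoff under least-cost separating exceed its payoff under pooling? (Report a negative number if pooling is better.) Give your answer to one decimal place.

-2.5

Least-cost separating signal: p* solves 293 = 471 − 29·p*, so p* = (471 − 293)/29 ≈ 6.1379.
Strong-case type's separating payoff: 471 − 12 × p* = 471 − 12 × (471 − 293)/29 = 471 − 2136/29 ≈ 397.345.
Pooling payoff: 0.60 × 471 + 0.40 × 293 = 399.8.
Difference: 397.345 − 399.8 = -2.455, i.e. -2.5 to one decimal place.
The strong-case type would prefer the pooling outcome.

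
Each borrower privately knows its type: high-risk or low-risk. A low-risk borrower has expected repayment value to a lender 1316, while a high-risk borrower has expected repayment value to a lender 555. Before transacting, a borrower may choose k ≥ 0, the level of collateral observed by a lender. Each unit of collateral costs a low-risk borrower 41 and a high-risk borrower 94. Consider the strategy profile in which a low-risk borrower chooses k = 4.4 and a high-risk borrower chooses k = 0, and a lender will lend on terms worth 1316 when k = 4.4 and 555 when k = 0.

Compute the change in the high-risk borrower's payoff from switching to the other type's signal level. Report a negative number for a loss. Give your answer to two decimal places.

347.40

Playing k = 0 the high-risk borrower receives 555.
Deviating to k = 4.4 brings payment 1316 at cost 94 × 4.4 = 413.6, netting 902.4.
Gain from deviating: 902.4 − 555 = 347.40.
The gain is positive, so the high-risk type's incentive-compatibility constraint is violated — this profile is not a separating equilibrium.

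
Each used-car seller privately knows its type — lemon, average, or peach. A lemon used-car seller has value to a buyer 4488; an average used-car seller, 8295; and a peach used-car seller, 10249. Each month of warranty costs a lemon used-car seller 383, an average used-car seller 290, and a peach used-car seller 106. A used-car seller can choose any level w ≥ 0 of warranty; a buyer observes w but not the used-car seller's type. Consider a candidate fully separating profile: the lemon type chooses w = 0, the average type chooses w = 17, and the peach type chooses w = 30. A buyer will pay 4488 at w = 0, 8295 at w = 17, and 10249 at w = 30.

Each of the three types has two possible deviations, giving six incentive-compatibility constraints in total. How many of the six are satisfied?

5

Lemon (own payoff 4488): to w=17 gives 8295 − 383×17 = 1784 → no gain ✓; to w=30 gives 10249 − 383×30 = -1241 → no gain ✓.
Peach (own payoff 10249 − 106×30 = 7069): to w=0 gives 4488 → no gain ✓; to w=17 gives 8295 − 106×17 = 6493 → no gain ✓.
Average (own payoff 8295 − 290×17 = 3365): to w=0 gives 4488 → profitable ✗; to w=30 gives 10249 − 290×30 = 1549 → no gain ✓.
5 of the 6 constraints hold; not an equilibrium.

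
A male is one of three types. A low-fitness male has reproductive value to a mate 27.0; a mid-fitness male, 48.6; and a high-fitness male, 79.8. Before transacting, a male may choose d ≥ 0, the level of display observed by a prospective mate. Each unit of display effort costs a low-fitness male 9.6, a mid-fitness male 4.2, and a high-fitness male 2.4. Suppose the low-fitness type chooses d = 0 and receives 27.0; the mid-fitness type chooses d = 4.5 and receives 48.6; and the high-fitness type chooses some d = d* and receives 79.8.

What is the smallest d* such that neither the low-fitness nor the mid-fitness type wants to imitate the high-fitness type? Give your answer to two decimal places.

11.93

Mid-fitness type (on-path payoff 48.6 − 4.2×4.5 = 29.7) won't mimic when 29.7 ≥ 79.8 − 4.2·d*, i.e. d* ≥ 11.93.
Low-fitness type (on-path payoff 27.0) won't mimic when 27.0 ≥ 79.8 − 9.6·d*, i.e. d* ≥ 5.50.
Both must hold, so d* = max(5.50, 11.93) = 11.93. The mid-fitness type's constraint binds.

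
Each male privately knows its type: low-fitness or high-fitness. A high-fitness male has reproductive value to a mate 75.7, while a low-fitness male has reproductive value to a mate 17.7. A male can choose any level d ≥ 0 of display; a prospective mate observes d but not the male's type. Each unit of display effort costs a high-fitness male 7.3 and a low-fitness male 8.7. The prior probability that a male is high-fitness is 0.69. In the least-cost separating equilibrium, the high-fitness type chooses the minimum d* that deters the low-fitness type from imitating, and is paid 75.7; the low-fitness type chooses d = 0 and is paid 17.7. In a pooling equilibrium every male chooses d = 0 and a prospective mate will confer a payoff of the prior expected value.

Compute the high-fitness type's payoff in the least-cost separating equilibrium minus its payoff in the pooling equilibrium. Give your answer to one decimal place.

Least-cost separating signal: d* solves 17.7 = 75.7 − 8.7·d*, so d* = (75.7 − 17.7)/8.7 ≈ 6.6667.
High-fitness type's separating payoff: 75.7 − 7.3 × d* = 75.7 − 7.3 × (75.7 − 17.7)/8.7 = 75.7 − 423.4/8.7 ≈ 27.033.
Pooling payoff: 0.69 × 75.7 + 0.31 × 17.7 = 57.72.
Difference: 27.033 − 57.72 = -30.687, i.e. -30.7 to one decimal place.
The high-fitness type would prefer the pooling outcome.

-30.7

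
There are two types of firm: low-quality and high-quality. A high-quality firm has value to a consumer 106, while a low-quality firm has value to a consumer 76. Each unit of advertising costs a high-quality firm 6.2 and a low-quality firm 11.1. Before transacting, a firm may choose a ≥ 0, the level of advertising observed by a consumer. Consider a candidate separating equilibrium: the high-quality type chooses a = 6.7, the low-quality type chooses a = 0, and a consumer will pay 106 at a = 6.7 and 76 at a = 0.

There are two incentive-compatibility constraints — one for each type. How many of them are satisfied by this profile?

1

Low-quality type: stay at 0 → 76; mimic → 106 − 11.1 × 6.7 = 31.63. IC holds (76 ≥ 31.63).
High-quality type: signal → 106 − 6.2 × 6.7 = 64.46; deviate to 0 → 76. IC fails (64.46 < 76).
1 of 2 constraints hold, so this profile is not an equilibrium.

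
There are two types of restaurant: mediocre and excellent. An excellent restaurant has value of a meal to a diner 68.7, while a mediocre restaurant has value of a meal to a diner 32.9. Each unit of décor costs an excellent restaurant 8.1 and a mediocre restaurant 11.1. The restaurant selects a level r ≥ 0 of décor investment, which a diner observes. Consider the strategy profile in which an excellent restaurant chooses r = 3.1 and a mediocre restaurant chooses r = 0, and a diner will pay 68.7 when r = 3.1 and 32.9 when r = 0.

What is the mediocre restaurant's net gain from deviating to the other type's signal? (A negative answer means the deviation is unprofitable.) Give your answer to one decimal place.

1.4

Playing r = 0 the mediocre restaurant receives 32.9.
Deviating to r = 3.1 brings payment 68.7 at cost 11.1 × 3.1 = 34.41, netting 34.29.
Gain from deviating: 34.29 − 32.9 = 1.39, i.e. 1.4 to one decimal place.
The gain is positive, so the mediocre type's incentive-compatibility constraint is violated — this profile is not a separating equilibrium.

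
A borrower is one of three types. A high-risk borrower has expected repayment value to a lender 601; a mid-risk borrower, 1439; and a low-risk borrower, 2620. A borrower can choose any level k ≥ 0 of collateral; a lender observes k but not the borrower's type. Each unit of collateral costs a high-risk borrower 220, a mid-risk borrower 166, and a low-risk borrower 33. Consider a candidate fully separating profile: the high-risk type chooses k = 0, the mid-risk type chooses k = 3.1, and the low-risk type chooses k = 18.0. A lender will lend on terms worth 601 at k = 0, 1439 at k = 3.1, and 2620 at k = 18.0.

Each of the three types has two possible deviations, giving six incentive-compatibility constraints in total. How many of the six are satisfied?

Low-risk (own payoff 2620 − 33×18.0 = 2026): to k=0 gives 601 → no gain ✓; to k=3.1 gives 1439 − 33×3.1 = 1336.7 → no gain ✓.
Mid-risk (own payoff 1439 − 166×3.1 = 924.4): to k=0 gives 601 → no gain ✓; to k=18.0 gives 2620 − 166×18.0 = -368 → no gain ✓.
High-risk (own payoff 601): to k=3.1 gives 1439 − 220×3.1 = 757 → profitable ✗; to k=18.0 gives 2620 − 220×18.0 = -1340 → no gain ✓.
5 of the 6 constraints hold; not an equilibrium.

5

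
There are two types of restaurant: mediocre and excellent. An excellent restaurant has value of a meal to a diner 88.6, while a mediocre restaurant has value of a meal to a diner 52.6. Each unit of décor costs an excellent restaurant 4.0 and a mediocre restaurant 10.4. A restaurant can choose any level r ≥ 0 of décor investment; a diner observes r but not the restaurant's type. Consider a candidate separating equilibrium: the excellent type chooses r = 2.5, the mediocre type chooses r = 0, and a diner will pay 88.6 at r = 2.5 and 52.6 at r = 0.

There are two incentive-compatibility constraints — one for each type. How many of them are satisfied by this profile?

Excellent type: signal → 88.6 − 4.0 × 2.5 = 78.6; deviate to 0 → 52.6. IC holds (78.6 ≥ 52.6).
Mediocre type: stay at 0 → 52.6; mimic → 88.6 − 10.4 × 2.5 = 62.6. IC fails (52.6 < 62.6).
1 of 2 constraints hold, so this profile is not an equilibrium.

1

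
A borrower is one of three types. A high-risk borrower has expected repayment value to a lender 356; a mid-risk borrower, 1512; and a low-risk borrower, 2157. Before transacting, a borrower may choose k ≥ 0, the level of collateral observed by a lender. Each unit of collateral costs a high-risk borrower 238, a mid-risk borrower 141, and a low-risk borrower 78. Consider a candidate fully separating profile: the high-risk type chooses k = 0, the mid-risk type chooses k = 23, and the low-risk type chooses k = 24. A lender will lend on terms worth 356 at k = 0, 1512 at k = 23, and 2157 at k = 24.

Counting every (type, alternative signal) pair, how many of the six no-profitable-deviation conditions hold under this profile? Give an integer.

3

Low-risk (own payoff 2157 − 78×24 = 285): to k=0 gives 356 → profitable ✗; to k=23 gives 1512 − 78×23 = -282 → no gain ✓.
Mid-risk (own payoff 1512 − 141×23 = -1731): to k=0 gives 356 → profitable ✗; to k=24 gives 2157 − 141×24 = -1227 → profitable ✗.
High-risk (own payoff 356): to k=23 gives 1512 − 238×23 = -3962 → no gain ✓; to k=24 gives 2157 − 238×24 = -3555 → no gain ✓.
3 of the 6 constraints hold; not an equilibrium.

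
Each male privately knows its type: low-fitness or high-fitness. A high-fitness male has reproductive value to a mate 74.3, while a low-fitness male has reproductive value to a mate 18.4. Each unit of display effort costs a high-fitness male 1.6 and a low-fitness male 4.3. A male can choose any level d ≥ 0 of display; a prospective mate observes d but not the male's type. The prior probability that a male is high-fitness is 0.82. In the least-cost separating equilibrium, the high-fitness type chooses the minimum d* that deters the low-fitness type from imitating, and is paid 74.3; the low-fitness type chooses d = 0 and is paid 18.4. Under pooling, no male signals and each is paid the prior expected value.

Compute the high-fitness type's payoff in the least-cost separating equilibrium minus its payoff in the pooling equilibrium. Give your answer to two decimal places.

Least-cost separating signal: d* solves 18.4 = 74.3 − 4.3·d*, so d* = (74.3 − 18.4)/4.3 = 13.
High-fitness type's separating payoff: 74.3 − 1.6 × d* = 74.3 − 1.6 × (74.3 − 18.4)/4.3 = 74.3 − 89.44/4.3 = 53.5.
Pooling payoff: 0.82 × 74.3 + 0.18 × 18.4 = 64.238.
Difference: 53.5 − 64.238 = -10.738, i.e. -10.74 to two decimal places.
The high-fitness type would prefer the pooling outcome.

-10.74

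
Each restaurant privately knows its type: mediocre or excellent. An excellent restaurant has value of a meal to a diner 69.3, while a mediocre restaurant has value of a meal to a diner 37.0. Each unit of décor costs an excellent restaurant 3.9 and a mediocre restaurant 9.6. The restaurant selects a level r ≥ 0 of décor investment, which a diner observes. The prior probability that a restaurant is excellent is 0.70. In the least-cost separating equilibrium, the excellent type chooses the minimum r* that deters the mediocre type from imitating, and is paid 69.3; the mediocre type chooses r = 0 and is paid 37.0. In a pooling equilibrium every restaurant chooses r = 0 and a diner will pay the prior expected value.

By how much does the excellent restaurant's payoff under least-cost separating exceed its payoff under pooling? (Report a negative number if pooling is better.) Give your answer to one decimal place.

-3.4

Least-cost separating signal: r* solves 37.0 = 69.3 − 9.6·r*, so r* = (69.3 − 37.0)/9.6 ≈ 3.3646.
Excellent type's separating payoff: 69.3 − 3.9 × r* = 69.3 − 3.9 × (69.3 − 37.0)/9.6 = 69.3 − 125.97/9.6 ≈ 56.178.
Pooling payoff: 0.70 × 69.3 + 0.30 × 37.0 = 59.61.
Difference: 56.178 − 59.61 = -3.432, i.e. -3.4 to one decimal place.
The excellent type would prefer the pooling outcome.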